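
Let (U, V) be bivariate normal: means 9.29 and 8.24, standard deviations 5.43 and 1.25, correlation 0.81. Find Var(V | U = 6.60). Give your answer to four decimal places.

0.5373

For a bivariate normal, Var(V | U=x) = σ_V²(1 − ρ²).
Var(V | U=6.60) = (1.25)²·(1 − (0.81)²) = 1.5625·0.3439 = 0.5373.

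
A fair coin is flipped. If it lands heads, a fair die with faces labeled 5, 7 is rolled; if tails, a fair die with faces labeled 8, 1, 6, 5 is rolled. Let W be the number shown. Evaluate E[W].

11/2

E[W | heads] = (5+7)/2 = 6.
E[W | tails] = (8+1+6+5)/4 = 5.
By the law of total expectation,
E[W] = (1/2)·(6) + (1/2)·(5) = 11/2.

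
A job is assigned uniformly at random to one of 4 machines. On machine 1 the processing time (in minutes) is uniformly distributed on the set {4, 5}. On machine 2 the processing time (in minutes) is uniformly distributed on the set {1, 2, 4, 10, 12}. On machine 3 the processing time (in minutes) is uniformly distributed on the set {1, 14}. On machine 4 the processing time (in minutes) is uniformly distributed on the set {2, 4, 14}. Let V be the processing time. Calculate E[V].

E[V | machine 1] = (4+5)/2 = 9/2.
E[V | machine 2] = (1+2+4+10+12)/5 = 29/5.
E[V | machine 3] = (1+14)/2 = 15/2.
E[V | machine 4] = (2+4+14)/3 = 20/3.
By the law of total expectation,
E[V] = (1/4)·(9/2) + (1/4)·(29/5) + (1/4)·(15/2) + (1/4)·(20/3) = 367/60.

367/60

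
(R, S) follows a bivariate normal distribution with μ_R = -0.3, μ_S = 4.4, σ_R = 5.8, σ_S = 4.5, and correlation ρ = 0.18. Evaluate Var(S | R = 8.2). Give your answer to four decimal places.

For a bivariate normal, Var(S | R=x) = σ_S²(1 − ρ²).
Var(S | R=8.2) = (4.5)²·(1 − (0.18)²) = 20.25·0.9676 = 19.5939.

19.5939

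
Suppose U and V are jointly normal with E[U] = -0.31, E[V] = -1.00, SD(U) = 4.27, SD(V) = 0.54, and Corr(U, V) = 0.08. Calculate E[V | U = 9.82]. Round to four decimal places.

-0.8975

E[V | U=x] = μ_V + ρ(σ_V/σ_U)(x − μ_U) for jointly normal variables.
E[V | U=9.82] = -1.00 + (0.08)·(0.54/4.27)·(9.82 − (-0.31)) = -1.00 + (0.010117)·(10.13) = -0.8975.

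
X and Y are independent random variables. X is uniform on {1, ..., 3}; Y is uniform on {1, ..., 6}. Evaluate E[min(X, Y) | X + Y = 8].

Outcomes with X + Y = 8: (2,6), (3,5), each with probability 1/18.
E[min(X, Y) | X + Y = 8] = (2 + 3) / 2 = 5/2.

5/2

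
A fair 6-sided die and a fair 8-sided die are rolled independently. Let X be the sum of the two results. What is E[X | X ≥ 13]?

40/3

P(X ≥ 13) = 1/16.
Σ over the event: 13·1/24 + 14·1/48 = 5/6.
E[X | X ≥ 13] = (5/6) / (1/16) = 40/3.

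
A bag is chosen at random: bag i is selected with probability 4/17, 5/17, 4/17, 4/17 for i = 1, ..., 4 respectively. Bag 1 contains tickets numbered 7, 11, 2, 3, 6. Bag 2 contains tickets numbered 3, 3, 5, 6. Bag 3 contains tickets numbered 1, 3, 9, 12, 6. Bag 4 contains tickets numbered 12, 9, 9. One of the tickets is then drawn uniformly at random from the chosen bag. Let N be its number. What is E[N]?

437/68

E[N | bag 1] = (7+11+2+3+6)/5 = 29/5.
E[N | bag 2] = (3+3+5+6)/4 = 17/4.
E[N | bag 3] = (1+3+9+12+6)/5 = 31/5.
E[N | bag 4] = (12+9+9)/3 = 10.
By the law of total expectation,
E[N] = (4/17)·(29/5) + (5/17)·(17/4) + (4/17)·(31/5) + (4/17)·(10) = 437/68.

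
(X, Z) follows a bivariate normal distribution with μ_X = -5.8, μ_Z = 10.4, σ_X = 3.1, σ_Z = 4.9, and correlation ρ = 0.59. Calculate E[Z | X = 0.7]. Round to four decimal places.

16.4618

E[Z | X=x] = μ_Z + ρ(σ_Z/σ_X)(x − μ_X) for jointly normal variables.
E[Z | X=0.7] = 10.4 + (0.59)·(4.9/3.1)·(0.7 − (-5.8)) = 10.4 + (0.93258)·(6.5) = 16.4618.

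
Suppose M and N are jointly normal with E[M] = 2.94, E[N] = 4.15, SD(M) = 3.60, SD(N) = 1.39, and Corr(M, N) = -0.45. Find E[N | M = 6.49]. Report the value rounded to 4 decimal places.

3.5332

E[N | M=x] = μ_N + ρ(σ_N/σ_M)(x − μ_M) for jointly normal variables.
E[N | M=6.49] = 4.15 + (-0.45)·(1.39/3.60)·(6.49 − (2.94)) = 4.15 + (-0.17375)·(3.55) = 3.5332.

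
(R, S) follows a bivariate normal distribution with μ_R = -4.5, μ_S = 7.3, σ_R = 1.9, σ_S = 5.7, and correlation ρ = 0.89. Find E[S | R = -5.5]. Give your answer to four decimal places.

E[S | R=x] = μ_S + ρ(σ_S/σ_R)(x − μ_R) for jointly normal variables.
E[S | R=-5.5] = 7.3 + (0.89)·(5.7/1.9)·(-5.5 − (-4.5)) = 7.3 + (2.67)·(-1) = 4.6300.

4.6300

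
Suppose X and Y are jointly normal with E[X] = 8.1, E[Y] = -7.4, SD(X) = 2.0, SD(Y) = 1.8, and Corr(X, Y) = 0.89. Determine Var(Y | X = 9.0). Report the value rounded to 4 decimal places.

The conditional variance in a bivariate normal is σ_Y²(1 − ρ²), independent of x.
Var(Y | X=9.0) = (1.8)²·(1 − (0.89)²) = 3.24·0.2079 = 0.6736.

0.6736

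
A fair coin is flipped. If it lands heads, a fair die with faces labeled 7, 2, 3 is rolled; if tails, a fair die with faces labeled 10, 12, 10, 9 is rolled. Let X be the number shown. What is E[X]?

E[X | heads] = (7+2+3)/3 = 4.
E[X | tails] = (10+12+10+9)/4 = 41/4.
By the law of total expectation,
E[X] = (1/2)·(4) + (1/2)·(41/4) = 57/8.

57/8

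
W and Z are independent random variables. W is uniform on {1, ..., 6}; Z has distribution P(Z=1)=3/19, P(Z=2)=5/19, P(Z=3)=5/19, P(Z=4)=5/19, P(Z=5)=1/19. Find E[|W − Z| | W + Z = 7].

43/19

P(W + Z = 7) = 1/6.
Summing |W−Z|·P(x,y) over outcomes with W + Z = 7 gives 43/114.
E[|W − Z| | W + Z = 7] = (43/114) / (1/6) = 43/19.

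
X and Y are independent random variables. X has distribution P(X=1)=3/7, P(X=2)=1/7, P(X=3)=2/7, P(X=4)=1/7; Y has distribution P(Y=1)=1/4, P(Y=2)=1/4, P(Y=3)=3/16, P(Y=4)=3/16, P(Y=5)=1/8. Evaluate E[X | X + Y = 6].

46/19

P(X + Y = 6) = 19/112.
Summing X·P(x,y) over outcomes with X + Y = 6 gives 23/56.
E[X | X + Y = 6] = (23/56) / (19/112) = 46/19.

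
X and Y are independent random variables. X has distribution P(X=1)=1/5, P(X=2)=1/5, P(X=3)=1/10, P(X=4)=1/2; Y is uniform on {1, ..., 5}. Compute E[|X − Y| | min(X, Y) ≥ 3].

P(min(X, Y) ≥ 3) = 9/25.
Summing |X−Y|·P(x,y) over outcomes with min(X, Y) ≥ 3 gives 13/50.
E[|X − Y| | min(X, Y) ≥ 3] = (13/50) / (9/25) = 13/18.

13/18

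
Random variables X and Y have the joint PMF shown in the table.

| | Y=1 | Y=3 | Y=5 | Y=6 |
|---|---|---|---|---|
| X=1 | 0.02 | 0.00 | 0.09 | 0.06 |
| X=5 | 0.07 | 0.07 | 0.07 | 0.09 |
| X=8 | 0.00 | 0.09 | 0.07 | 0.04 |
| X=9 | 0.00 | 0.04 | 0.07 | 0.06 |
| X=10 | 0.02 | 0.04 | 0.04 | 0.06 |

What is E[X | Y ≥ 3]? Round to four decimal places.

P(Y ≥ 3) = 0.89.
Summing X·P(X=x,Y=y) over the conditioning event gives 5.83.
E[X | Y ≥ 3] = (5.83) / (0.89) = 6.5506.

6.5506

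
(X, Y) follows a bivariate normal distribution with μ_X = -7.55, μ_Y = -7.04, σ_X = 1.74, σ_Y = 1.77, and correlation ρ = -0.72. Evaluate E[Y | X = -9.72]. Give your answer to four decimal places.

For a bivariate normal, E[Y | X=x] = μ_Y + ρ·(σ_Y/σ_X)·(x − μ_X).
E[Y | X=-9.72] = -7.04 + (-0.72)·(1.77/1.74)·(-9.72 − (-7.55)) = -7.04 + (-0.73241)·(-2.17) = -5.4507.

-5.4507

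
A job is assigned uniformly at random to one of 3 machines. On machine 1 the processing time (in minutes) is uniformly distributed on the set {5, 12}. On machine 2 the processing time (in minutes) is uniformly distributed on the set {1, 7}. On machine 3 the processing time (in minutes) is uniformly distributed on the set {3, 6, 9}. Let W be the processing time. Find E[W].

E[W | machine 1] = (5+12)/2 = 17/2.
E[W | machine 2] = (1+7)/2 = 4.
E[W | machine 3] = (3+6+9)/3 = 6.
By the law of total expectation,
E[W] = (1/3)·(17/2) + (1/3)·(4) + (1/3)·(6) = 37/6.

37/6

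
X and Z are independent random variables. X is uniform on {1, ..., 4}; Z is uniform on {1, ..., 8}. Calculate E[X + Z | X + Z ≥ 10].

P(X + Z ≥ 10) = 3/16.
Summing (X+Z)·P(x,y) over outcomes with X + Z ≥ 10 gives 2.
E[X + Z | X + Z ≥ 10] = (2) / (3/16) = 32/3.

32/3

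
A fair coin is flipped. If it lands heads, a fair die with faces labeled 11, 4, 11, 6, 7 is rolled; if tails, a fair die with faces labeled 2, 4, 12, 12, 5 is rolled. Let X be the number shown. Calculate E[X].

37/5

E[X | heads] = (11+4+11+6+7)/5 = 39/5.
E[X | tails] = (2+4+12+12+5)/5 = 7.
By the law of total expectation,
E[X] = (1/2)·(39/5) + (1/2)·(7) = 37/5.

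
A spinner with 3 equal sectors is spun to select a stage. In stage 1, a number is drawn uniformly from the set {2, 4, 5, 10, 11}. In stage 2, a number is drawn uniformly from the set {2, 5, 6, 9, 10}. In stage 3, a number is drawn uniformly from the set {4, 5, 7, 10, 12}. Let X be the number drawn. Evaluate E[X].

34/5

E[X | stage 1] = (2+4+5+10+11)/5 = 32/5.
E[X | stage 2] = (2+5+6+9+10)/5 = 32/5.
E[X | stage 3] = (4+5+7+10+12)/5 = 38/5.
E[X] = (1/3)·(32/5) + (1/3)·(32/5) + (1/3)·(38/5) = 34/5.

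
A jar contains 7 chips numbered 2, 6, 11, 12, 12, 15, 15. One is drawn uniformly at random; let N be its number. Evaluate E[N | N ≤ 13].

43/5

P(N ≤ 13) = 5/7.
Σ over the event: 2·1/7 + 6·1/7 + 11·1/7 + 12·2/7 = 43/7.
E[N | N ≤ 13] = (43/7) / (5/7) = 43/5.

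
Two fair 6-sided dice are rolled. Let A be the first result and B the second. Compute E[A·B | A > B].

P(A > B) = 5/12.
Summing AB·P(x,y) over outcomes with A > B gives 175/36.
E[A·B | A > B] = (175/36) / (5/12) = 35/3.

35/3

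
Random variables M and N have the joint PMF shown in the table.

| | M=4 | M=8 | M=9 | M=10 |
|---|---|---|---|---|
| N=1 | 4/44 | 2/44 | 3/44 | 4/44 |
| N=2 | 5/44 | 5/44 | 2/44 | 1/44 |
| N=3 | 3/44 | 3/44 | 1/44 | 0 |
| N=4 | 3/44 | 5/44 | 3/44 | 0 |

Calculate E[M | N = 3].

45/7

P(N = 3) = 7/44.
Σ M·P over the event = 4·(3/44) + 8·(3/44) + 9·(1/44) = 45/44.
E[M | N = 3] = (45/44) / (7/44) = 45/7.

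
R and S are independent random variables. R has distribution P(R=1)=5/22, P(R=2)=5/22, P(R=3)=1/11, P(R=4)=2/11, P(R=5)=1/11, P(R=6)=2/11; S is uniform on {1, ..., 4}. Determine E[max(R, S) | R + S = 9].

17/3

P(R + S = 9) = 3/44.
Summing max(R,S)·P(x,y) over outcomes with R + S = 9 gives 17/44.
E[max(R, S) | R + S = 9] = (17/44) / (3/44) = 17/3.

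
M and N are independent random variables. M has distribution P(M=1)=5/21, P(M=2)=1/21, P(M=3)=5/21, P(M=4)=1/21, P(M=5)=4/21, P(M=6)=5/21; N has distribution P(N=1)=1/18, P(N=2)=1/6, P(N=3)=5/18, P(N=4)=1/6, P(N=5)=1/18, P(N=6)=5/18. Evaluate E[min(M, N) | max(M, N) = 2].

P(max(M, N) = 2) = 19/378.
Summing min(M,N)·P(x,y) over outcomes with max(M, N) = 2 gives 11/189.
E[min(M, N) | max(M, N) = 2] = (11/189) / (19/378) = 22/19.

22/19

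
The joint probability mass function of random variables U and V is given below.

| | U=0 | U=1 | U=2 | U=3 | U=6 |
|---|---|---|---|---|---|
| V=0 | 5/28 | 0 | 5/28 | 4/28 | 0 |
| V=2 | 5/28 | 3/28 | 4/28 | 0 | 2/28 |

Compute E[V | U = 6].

2

P(U = 6) = 1/14.
Σ V·P over the event = 2·(2/28) = 1/7.
E[V | U = 6] = (1/7) / (1/14) = 2.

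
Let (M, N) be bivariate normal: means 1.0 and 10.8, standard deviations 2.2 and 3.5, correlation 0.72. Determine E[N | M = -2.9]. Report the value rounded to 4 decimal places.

6.3327

The regression of N on M has slope ρ·σ_N/σ_M and passes through (μ_M, μ_N).
E[N | M=-2.9] = 10.8 + (0.72)·(3.5/2.2)·(-2.9 − (1.0)) = 10.8 + (1.14545)·(-3.9) = 6.3327.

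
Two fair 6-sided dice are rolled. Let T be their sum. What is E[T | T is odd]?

7

P(T is odd) = 1/2.
Σ over the event: 3·1/18 + 5·1/9 + 7·1/6 + 9·1/9 + 11·1/18 = 7/2.
E[T | T is odd] = (7/2) / (1/2) = 7.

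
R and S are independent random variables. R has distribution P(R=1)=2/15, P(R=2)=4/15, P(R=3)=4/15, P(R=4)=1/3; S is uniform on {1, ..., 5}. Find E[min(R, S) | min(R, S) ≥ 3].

91/27

P(min(R, S) ≥ 3) = 9/25.
Summing min(R,S)·P(x,y) over outcomes with min(R, S) ≥ 3 gives 91/75.
E[min(R, S) | min(R, S) ≥ 3] = (91/75) / (9/25) = 91/27.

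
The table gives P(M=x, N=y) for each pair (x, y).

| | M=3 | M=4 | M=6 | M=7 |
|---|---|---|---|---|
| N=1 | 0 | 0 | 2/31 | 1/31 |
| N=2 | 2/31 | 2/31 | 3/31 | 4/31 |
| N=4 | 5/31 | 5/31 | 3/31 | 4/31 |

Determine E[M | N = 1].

19/3

P(N = 1) = 3/31.
Σ M·P over the event = 6·(2/31) + 7·(1/31) = 19/31.
E[M | N = 1] = (19/31) / (3/31) = 19/3.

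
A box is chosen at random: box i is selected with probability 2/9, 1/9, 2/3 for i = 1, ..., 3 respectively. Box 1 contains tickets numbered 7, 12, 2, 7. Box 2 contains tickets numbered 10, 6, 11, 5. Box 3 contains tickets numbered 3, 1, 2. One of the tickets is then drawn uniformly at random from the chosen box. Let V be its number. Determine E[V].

E[V | box 1] = (7+12+2+7)/4 = 7.
E[V | box 2] = (10+6+11+5)/4 = 8.
E[V | box 3] = (3+1+2)/3 = 2.
By the law of total expectation,
E[V] = (2/9)·(7) + (1/9)·(8) + (2/3)·(2) = 34/9.

34/9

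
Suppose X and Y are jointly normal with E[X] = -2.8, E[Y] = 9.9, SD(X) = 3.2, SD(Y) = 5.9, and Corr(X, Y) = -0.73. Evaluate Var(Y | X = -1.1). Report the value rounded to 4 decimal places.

16.2598

For a bivariate normal, Var(Y | X=x) = σ_Y²(1 − ρ²).
Var(Y | X=-1.1) = (5.9)²·(1 − (-0.73)²) = 34.81·0.4671 = 16.2598.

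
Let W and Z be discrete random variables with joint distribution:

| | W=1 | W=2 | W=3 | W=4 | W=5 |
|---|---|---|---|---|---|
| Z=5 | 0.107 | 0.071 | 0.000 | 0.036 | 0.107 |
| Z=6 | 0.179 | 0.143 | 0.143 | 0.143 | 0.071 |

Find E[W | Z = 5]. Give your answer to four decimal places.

2.8910

P(Z = 5) = 0.321.
Summing W·P(W=x,Z=y) over the conditioning event gives 0.928.
E[W | Z = 5] = (0.928) / (0.321) = 2.8910.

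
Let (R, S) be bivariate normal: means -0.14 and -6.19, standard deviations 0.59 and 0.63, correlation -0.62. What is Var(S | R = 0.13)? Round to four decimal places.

The conditional variance in a bivariate normal is σ_S²(1 − ρ²), independent of x.
Var(S | R=0.13) = (0.63)²·(1 − (-0.62)²) = 0.3969·0.6156 = 0.2443.

0.2443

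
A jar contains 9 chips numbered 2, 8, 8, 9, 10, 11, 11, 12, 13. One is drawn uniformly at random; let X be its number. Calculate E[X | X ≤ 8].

P(X ≤ 8) = 1/3.
Σ over the event: 2·1/9 + 8·2/9 = 2.
E[X | X ≤ 8] = (2) / (1/3) = 6.

6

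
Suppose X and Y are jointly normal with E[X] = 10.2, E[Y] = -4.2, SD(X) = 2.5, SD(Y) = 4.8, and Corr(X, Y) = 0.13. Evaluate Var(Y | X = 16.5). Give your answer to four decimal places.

22.6506

The conditional variance in a bivariate normal is σ_Y²(1 − ρ²), independent of x.
Var(Y | X=16.5) = (4.8)²·(1 − (0.13)²) = 23.04·0.9831 = 22.6506.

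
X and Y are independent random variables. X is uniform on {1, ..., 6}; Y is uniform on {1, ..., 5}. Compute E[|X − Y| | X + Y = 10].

Outcomes with X + Y = 10: (5,5), (6,4), each with probability 1/30.
E[|X − Y| | X + Y = 10] = (0 + 2) / 2 = 1.

1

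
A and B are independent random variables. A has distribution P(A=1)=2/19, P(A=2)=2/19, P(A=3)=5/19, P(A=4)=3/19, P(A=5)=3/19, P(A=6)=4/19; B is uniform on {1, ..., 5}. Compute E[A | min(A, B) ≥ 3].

22/5

P(min(A, B) ≥ 3) = 9/19.
Summing A·P(x,y) over outcomes with min(A, B) ≥ 3 gives 198/95.
E[A | min(A, B) ≥ 3] = (198/95) / (9/19) = 22/5.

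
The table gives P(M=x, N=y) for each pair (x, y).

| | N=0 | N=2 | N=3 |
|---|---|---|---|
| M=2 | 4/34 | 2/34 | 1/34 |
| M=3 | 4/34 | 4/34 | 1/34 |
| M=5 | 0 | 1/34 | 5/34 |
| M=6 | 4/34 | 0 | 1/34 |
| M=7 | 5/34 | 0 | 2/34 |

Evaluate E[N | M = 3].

P(M = 3) = 9/34.
Σ N·P over the event = 0·(4/34) + 2·(4/34) + 3·(1/34) = 11/34.
E[N | M = 3] = (11/34) / (9/34) = 11/9.

11/9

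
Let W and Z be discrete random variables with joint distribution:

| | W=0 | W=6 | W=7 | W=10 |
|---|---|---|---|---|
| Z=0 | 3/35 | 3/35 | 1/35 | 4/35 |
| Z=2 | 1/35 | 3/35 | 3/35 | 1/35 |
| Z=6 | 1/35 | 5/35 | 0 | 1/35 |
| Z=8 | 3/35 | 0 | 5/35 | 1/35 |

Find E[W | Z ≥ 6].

85/16

P(Z ≥ 6) = 16/35.
Σ W·P over the event = 0·(1/35) + 0·(3/35) + 6·(5/35) + 7·(5/35) + 10·(1/35) + 10·(1/35) = 17/7.
E[W | Z ≥ 6] = (17/7) / (16/35) = 85/16.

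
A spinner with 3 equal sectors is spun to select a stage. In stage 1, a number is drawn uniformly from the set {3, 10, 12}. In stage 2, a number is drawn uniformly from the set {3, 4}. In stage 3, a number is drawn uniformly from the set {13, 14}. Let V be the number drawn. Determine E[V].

76/9

E[V | stage 1] = (3+10+12)/3 = 25/3.
E[V | stage 2] = (3+4)/2 = 7/2.
E[V | stage 3] = (13+14)/2 = 27/2.
E[V] = (1/3)·(25/3) + (1/3)·(7/2) + (1/3)·(27/2) = 76/9.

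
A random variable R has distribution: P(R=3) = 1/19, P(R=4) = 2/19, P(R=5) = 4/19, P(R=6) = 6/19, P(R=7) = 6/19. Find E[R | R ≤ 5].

31/7

P(R ≤ 5) = 7/19.
Σ over the event: 3·1/19 + 4·2/19 + 5·4/19 = 31/19.
E[R | R ≤ 5] = (31/19) / (7/19) = 31/7.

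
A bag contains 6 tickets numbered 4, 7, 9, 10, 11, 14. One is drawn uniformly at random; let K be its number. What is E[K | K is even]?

28/3

P(K is even) = 1/2.
Σ over the event: 4·1/6 + 10·1/6 + 14·1/6 = 14/3.
E[K | K is even] = (14/3) / (1/2) = 28/3.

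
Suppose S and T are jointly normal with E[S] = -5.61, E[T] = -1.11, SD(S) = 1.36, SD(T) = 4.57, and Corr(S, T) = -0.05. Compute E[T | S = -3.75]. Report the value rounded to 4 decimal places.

-1.4225

E[T | S=x] = μ_T + ρ(σ_T/σ_S)(x − μ_S) for jointly normal variables.
E[T | S=-3.75] = -1.11 + (-0.05)·(4.57/1.36)·(-3.75 − (-5.61)) = -1.11 + (-0.16801)·(1.86) = -1.4225.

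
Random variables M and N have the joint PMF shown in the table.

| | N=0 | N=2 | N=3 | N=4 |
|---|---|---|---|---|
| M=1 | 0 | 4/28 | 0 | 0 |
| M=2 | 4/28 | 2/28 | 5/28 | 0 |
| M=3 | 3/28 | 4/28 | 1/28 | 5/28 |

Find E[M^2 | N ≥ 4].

9

P(N ≥ 4) = 5/28.
Σ M^2·P over the event = 9·(5/28) = 45/28.
E[M^2 | N ≥ 4] = (45/28) / (5/28) = 9.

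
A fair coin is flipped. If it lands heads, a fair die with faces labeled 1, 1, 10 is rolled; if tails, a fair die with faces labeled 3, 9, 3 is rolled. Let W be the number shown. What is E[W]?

9/2

E[W | heads] = (1+1+10)/3 = 4.
E[W | tails] = (3+9+3)/3 = 5.
E[W] = (1/2)·(4) + (1/2)·(5) = 9/2.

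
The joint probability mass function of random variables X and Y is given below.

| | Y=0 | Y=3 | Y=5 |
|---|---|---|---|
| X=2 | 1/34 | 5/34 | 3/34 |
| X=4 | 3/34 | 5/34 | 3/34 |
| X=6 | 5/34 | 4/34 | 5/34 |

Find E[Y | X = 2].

P(X = 2) = 9/34.
Σ Y·P over the event = 0·(1/34) + 3·(5/34) + 5·(3/34) = 15/17.
E[Y | X = 2] = (15/17) / (9/34) = 10/3.

10/3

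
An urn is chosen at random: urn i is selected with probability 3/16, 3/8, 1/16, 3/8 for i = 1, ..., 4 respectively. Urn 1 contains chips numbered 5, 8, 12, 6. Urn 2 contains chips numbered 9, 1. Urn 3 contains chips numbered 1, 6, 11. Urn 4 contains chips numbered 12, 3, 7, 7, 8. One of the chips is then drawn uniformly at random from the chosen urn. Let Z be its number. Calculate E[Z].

2073/320

E[Z | urn 1] = (5+8+12+6)/4 = 31/4.
E[Z | urn 2] = (9+1)/2 = 5.
E[Z | urn 3] = (1+6+11)/3 = 6.
E[Z | urn 4] = (12+3+7+7+8)/5 = 37/5.
By the law of total expectation,
E[Z] = (3/16)·(31/4) + (3/8)·(5) + (1/16)·(6) + (3/8)·(37/5) = 2073/320.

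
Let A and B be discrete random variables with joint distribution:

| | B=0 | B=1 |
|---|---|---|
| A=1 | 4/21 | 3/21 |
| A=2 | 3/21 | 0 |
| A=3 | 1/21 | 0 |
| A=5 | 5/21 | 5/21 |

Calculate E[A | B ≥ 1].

7/2

P(B ≥ 1) = 8/21.
Σ A·P over the event = 1·(3/21) + 5·(5/21) = 4/3.
E[A | B ≥ 1] = (4/3) / (8/21) = 7/2.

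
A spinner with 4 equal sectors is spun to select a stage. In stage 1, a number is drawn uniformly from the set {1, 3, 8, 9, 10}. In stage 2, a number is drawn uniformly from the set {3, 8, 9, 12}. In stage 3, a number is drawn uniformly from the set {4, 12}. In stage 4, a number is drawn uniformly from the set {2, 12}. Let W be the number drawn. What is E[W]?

E[W | stage 1] = (1+3+8+9+10)/5 = 31/5.
E[W | stage 2] = (3+8+9+12)/4 = 8.
E[W | stage 3] = (4+12)/2 = 8.
E[W | stage 4] = (2+12)/2 = 7.
E[W] = (1/4)·(31/5) + (1/4)·(8) + (1/4)·(8) + (1/4)·(7) = 73/10.

73/10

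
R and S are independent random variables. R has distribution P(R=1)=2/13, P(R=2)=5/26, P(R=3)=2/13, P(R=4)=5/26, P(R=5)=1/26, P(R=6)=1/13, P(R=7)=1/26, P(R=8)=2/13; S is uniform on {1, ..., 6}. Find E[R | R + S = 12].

P(R + S = 12) = 7/156.
Summing R·P(x,y) over outcomes with R + S = 12 gives 17/52.
E[R | R + S = 12] = (17/52) / (7/156) = 51/7.

51/7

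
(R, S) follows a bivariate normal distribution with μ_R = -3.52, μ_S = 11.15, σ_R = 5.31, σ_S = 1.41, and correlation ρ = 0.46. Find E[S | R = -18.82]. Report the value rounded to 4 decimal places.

9.2812

The regression of S on R has slope ρ·σ_S/σ_R and passes through (μ_R, μ_S).
E[S | R=-18.82] = 11.15 + (0.46)·(1.41/5.31)·(-18.82 − (-3.52)) = 11.15 + (0.122147)·(-15.3) = 9.2812.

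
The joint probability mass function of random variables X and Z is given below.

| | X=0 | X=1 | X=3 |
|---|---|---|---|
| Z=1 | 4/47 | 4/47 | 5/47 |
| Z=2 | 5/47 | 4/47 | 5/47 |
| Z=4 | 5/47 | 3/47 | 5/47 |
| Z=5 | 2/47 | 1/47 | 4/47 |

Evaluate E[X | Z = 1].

P(Z = 1) = 13/47.
Σ X·P over the event = 0·(4/47) + 1·(4/47) + 3·(5/47) = 19/47.
E[X | Z = 1] = (19/47) / (13/47) = 19/13.

19/13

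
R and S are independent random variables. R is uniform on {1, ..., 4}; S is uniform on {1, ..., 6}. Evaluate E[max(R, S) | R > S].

Outcomes with R > S: (2,1), (3,1), (3,2), (4,1), (4,2), (4,3), each with probability 1/24.
E[max(R, S) | R > S] = (2 + 3 + 3 + 4 + 4 + 4) / 6 = 10/3.

10/3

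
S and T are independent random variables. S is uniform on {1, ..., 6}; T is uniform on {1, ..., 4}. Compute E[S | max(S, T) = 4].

Outcomes with max(S, T) = 4: (1,4), (2,4), (3,4), (4,1), (4,2), (4,3), (4,4), each with probability 1/24.
E[S | max(S, T) = 4] = (1 + 2 + 3 + 4 + 4 + 4 + 4) / 7 = 22/7.

22/7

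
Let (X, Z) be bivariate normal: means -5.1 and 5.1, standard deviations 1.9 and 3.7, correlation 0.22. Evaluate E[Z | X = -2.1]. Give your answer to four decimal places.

E[Z | X=x] = μ_Z + ρ(σ_Z/σ_X)(x − μ_X) for jointly normal variables.
E[Z | X=-2.1] = 5.1 + (0.22)·(3.7/1.9)·(-2.1 − (-5.1)) = 5.1 + (0.42842)·(3) = 6.3853.

6.3853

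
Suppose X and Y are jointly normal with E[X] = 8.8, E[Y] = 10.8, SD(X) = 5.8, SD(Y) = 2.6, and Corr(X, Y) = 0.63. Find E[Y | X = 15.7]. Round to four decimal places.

For a bivariate normal, E[Y | X=x] = μ_Y + ρ·(σ_Y/σ_X)·(x − μ_X).
E[Y | X=15.7] = 10.8 + (0.63)·(2.6/5.8)·(15.7 − (8.8)) = 10.8 + (0.282414)·(6.9) = 12.7487.

12.7487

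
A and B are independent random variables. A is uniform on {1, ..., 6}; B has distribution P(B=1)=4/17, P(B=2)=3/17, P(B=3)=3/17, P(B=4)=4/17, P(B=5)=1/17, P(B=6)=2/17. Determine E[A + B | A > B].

P(A > B) = 25/51.
Summing (A+B)·P(x,y) over outcomes with A > B gives 337/102.
E[A + B | A > B] = (337/102) / (25/51) = 337/50.

337/50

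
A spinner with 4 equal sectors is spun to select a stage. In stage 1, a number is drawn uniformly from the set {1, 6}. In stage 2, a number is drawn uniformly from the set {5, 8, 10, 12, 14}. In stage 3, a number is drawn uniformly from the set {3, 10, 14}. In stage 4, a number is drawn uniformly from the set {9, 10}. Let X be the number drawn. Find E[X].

159/20

E[X | stage 1] = (1+6)/2 = 7/2.
E[X | stage 2] = (5+8+10+12+14)/5 = 49/5.
E[X | stage 3] = (3+10+14)/3 = 9.
E[X | stage 4] = (9+10)/2 = 19/2.
By the law of total expectation,
E[X] = (1/4)·(7/2) + (1/4)·(49/5) + (1/4)·(9) + (1/4)·(19/2) = 159/20.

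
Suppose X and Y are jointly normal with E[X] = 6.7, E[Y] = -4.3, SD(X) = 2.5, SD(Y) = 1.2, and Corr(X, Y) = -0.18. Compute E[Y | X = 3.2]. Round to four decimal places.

-3.9976

E[Y | X=x] = μ_Y + ρ(σ_Y/σ_X)(x − μ_X) for jointly normal variables.
E[Y | X=3.2] = -4.3 + (-0.18)·(1.2/2.5)·(3.2 − (6.7)) = -4.3 + (-0.0864)·(-3.5) = -3.9976.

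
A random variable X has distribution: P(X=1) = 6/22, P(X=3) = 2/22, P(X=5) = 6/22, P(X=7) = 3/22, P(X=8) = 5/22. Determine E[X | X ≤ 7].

P(X ≤ 7) = 17/22.
Σ over the event: 1·3/11 + 3·1/11 + 5·3/11 + 7·3/22 = 63/22.
E[X | X ≤ 7] = (63/22) / (17/22) = 63/17.

63/17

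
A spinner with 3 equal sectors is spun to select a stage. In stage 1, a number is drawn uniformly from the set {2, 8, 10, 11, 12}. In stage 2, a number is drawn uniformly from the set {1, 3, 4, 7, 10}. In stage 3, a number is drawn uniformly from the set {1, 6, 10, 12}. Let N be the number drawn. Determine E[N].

E[N | stage 1] = (2+8+10+11+12)/5 = 43/5.
E[N | stage 2] = (1+3+4+7+10)/5 = 5.
E[N | stage 3] = (1+6+10+12)/4 = 29/4.
E[N] = (1/3)·(43/5) + (1/3)·(5) + (1/3)·(29/4) = 139/20.

139/20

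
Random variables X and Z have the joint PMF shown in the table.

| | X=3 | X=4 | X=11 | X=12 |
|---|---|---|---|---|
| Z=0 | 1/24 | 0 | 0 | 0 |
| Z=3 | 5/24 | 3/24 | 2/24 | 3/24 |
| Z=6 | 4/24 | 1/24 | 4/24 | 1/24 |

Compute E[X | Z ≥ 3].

157/23

P(Z ≥ 3) = 23/24.
Summing X·P(X=x,Z=y) over the conditioning event gives 157/24.
E[X | Z ≥ 3] = (157/24) / (23/24) = 157/23.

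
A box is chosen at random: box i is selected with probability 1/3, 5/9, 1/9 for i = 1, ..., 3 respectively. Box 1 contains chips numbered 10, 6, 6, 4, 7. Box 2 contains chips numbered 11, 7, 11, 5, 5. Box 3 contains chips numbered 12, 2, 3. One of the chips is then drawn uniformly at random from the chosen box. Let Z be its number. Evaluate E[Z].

967/135

E[Z | box 1] = (10+6+6+4+7)/5 = 33/5.
E[Z | box 2] = (11+7+11+5+5)/5 = 39/5.
E[Z | box 3] = (12+2+3)/3 = 17/3.
By the law of total expectation,
E[Z] = (1/3)·(33/5) + (5/9)·(39/5) + (1/9)·(17/3) = 967/135.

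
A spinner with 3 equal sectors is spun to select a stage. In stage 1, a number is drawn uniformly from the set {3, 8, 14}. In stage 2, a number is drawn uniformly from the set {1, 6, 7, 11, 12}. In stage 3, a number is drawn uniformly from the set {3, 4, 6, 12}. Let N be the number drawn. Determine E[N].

1319/180

E[N | stage 1] = (3+8+14)/3 = 25/3.
E[N | stage 2] = (1+6+7+11+12)/5 = 37/5.
E[N | stage 3] = (3+4+6+12)/4 = 25/4.
By the law of total expectation,
E[N] = (1/3)·(25/3) + (1/3)·(37/5) + (1/3)·(25/4) = 1319/180.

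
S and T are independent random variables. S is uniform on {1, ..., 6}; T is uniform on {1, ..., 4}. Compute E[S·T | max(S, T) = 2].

8/3

Outcomes with max(S, T) = 2: (1,2), (2,1), (2,2), each with probability 1/24.
E[S·T | max(S, T) = 2] = (2 + 2 + 4) / 3 = 8/3.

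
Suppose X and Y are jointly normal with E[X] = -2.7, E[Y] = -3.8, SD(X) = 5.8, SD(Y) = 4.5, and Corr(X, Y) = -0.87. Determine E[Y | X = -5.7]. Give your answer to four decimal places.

For a bivariate normal, E[Y | X=x] = μ_Y + ρ·(σ_Y/σ_X)·(x − μ_X).
E[Y | X=-5.7] = -3.8 + (-0.87)·(4.5/5.8)·(-5.7 − (-2.7)) = -3.8 + (-0.675)·(-3) = -1.7750.

-1.7750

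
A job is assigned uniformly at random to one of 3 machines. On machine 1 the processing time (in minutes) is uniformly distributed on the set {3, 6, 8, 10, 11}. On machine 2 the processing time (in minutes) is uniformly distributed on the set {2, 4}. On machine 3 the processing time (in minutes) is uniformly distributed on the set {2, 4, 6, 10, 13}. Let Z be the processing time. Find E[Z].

E[Z | machine 1] = (3+6+8+10+11)/5 = 38/5.
E[Z | machine 2] = (2+4)/2 = 3.
E[Z | machine 3] = (2+4+6+10+13)/5 = 7.
By the law of total expectation,
E[Z] = (1/3)·(38/5) + (1/3)·(3) + (1/3)·(7) = 88/15.

88/15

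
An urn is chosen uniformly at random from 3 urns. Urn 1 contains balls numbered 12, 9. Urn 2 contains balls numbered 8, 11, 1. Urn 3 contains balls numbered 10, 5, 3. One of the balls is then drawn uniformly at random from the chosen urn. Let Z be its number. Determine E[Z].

139/18

E[Z | urn 1] = (12+9)/2 = 21/2.
E[Z | urn 2] = (8+11+1)/3 = 20/3.
E[Z | urn 3] = (10+5+3)/3 = 6.
E[Z] = (1/3)·(21/2) + (1/3)·(20/3) + (1/3)·(6) = 139/18.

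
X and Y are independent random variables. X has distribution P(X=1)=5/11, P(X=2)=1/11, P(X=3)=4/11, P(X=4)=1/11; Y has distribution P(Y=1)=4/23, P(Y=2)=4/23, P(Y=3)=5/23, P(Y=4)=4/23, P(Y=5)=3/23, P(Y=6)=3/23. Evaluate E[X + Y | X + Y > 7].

P(X + Y > 7) = 37/253.
Summing (X+Y)·P(x,y) over outcomes with X + Y > 7 gives 317/253.
E[X + Y | X + Y > 7] = (317/253) / (37/253) = 317/37.

317/37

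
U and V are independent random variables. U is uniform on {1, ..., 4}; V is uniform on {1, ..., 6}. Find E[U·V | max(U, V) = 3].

Outcomes with max(U, V) = 3: (1,3), (2,3), (3,1), (3,2), (3,3), each with probability 1/24.
E[U·V | max(U, V) = 3] = (3 + 6 + 3 + 6 + 9) / 5 = 27/5.

27/5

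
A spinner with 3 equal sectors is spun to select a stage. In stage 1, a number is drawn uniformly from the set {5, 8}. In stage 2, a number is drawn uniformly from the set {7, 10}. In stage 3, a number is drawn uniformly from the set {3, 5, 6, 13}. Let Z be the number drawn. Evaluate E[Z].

E[Z | stage 1] = (5+8)/2 = 13/2.
E[Z | stage 2] = (7+10)/2 = 17/2.
E[Z | stage 3] = (3+5+6+13)/4 = 27/4.
E[Z] = (1/3)·(13/2) + (1/3)·(17/2) + (1/3)·(27/4) = 29/4.

29/4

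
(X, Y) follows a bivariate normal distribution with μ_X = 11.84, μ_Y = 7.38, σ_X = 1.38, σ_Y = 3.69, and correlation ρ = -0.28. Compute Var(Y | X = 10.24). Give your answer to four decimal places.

For a bivariate normal, Var(Y | X=x) = σ_Y²(1 − ρ²).
Var(Y | X=10.24) = (3.69)²·(1 − (-0.28)²) = 13.6161·0.9216 = 12.5486.

12.5486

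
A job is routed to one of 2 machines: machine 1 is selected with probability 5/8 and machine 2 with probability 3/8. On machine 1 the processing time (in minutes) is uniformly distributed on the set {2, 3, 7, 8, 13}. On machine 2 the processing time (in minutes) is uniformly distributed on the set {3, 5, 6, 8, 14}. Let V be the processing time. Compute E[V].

273/40

E[V | machine 1] = (2+3+7+8+13)/5 = 33/5.
E[V | machine 2] = (3+5+6+8+14)/5 = 36/5.
E[V] = (5/8)·(33/5) + (3/8)·(36/5) = 273/40.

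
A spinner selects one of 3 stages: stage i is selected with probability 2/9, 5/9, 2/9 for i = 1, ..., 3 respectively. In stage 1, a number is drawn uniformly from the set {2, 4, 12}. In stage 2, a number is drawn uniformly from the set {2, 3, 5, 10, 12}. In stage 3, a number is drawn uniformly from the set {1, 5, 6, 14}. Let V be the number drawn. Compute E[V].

19/3

E[V | stage 1] = (2+4+12)/3 = 6.
E[V | stage 2] = (2+3+5+10+12)/5 = 32/5.
E[V | stage 3] = (1+5+6+14)/4 = 13/2.
By the law of total expectation,
E[V] = (2/9)·(6) + (5/9)·(32/5) + (2/9)·(13/2) = 19/3.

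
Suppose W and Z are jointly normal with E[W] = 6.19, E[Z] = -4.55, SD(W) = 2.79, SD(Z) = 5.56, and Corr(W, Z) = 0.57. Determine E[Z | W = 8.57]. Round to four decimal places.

For a bivariate normal, E[Z | W=x] = μ_Z + ρ·(σ_Z/σ_W)·(x − μ_W).
E[Z | W=8.57] = -4.55 + (0.57)·(5.56/2.79)·(8.57 − (6.19)) = -4.55 + (1.13591)·(2.38) = -1.8465.

-1.8465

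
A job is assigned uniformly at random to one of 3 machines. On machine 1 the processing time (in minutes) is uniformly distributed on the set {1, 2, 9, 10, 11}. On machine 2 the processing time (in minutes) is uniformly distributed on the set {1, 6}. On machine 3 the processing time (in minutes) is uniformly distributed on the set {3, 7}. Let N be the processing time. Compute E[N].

151/30

E[N | machine 1] = (1+2+9+10+11)/5 = 33/5.
E[N | machine 2] = (1+6)/2 = 7/2.
E[N | machine 3] = (3+7)/2 = 5.
By the law of total expectation,
E[N] = (1/3)·(33/5) + (1/3)·(7/2) + (1/3)·(5) = 151/30.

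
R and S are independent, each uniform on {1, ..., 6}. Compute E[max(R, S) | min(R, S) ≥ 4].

49/9

Outcomes with min(R, S) ≥ 4: (4,4), (4,5), (4,6), (5,4), (5,5), (5,6), (6,4), (6,5), (6,6), each with probability 1/36.
E[max(R, S) | min(R, S) ≥ 4] = (4 + 5 + 6 + 5 + 5 + 6 + 6 + 6 + 6) / 9 = 49/9.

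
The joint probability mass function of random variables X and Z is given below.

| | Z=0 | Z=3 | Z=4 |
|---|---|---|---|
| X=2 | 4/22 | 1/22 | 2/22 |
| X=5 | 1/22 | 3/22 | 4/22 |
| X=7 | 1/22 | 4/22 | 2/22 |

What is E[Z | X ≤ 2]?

11/7

P(X ≤ 2) = 7/22.
Σ Z·P over the event = 0·(4/22) + 3·(1/22) + 4·(2/22) = 1/2.
E[Z | X ≤ 2] = (1/2) / (7/22) = 11/7.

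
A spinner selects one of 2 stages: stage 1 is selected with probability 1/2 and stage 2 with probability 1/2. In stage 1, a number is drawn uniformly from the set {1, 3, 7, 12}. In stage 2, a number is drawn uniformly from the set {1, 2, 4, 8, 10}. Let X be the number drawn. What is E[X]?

43/8

E[X | stage 1] = (1+3+7+12)/4 = 23/4.
E[X | stage 2] = (1+2+4+8+10)/5 = 5.
E[X] = (1/2)·(23/4) + (1/2)·(5) = 43/8.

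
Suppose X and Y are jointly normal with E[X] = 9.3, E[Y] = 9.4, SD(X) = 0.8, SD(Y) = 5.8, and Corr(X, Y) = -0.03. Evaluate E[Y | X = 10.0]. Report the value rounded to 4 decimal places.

9.2478

The regression of Y on X has slope ρ·σ_Y/σ_X and passes through (μ_X, μ_Y).
E[Y | X=10.0] = 9.4 + (-0.03)·(5.8/0.8)·(10.0 − (9.3)) = 9.4 + (-0.2175)·(0.7) = 9.2478.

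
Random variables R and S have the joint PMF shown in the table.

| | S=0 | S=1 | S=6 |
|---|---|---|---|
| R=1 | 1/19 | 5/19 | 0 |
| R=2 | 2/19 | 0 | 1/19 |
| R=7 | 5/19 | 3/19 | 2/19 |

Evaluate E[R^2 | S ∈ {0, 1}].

P(S ∈ {0, 1}) = 16/19.
Σ R^2·P over the event = 1·(1/19) + 1·(5/19) + 4·(2/19) + 49·(5/19) + 49·(3/19) = 406/19.
E[R^2 | S ∈ {0, 1}] = (406/19) / (16/19) = 203/8.

203/8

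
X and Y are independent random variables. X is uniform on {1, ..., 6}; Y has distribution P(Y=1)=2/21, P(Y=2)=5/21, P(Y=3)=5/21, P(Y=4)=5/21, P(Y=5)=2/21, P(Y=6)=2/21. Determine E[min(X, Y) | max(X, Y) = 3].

P(max(X, Y) = 3) = 11/63.
Summing min(X,Y)·P(x,y) over outcomes with max(X, Y) = 3 gives 1/3.
E[min(X, Y) | max(X, Y) = 3] = (1/3) / (11/63) = 21/11.

21/11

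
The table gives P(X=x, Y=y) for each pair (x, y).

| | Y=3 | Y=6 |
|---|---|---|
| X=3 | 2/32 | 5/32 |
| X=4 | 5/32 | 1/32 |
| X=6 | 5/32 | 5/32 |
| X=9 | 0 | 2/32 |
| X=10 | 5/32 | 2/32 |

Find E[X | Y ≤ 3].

P(Y ≤ 3) = 17/32.
Σ X·P over the event = 3·(2/32) + 4·(5/32) + 6·(5/32) + 10·(5/32) = 53/16.
E[X | Y ≤ 3] = (53/16) / (17/32) = 106/17.

106/17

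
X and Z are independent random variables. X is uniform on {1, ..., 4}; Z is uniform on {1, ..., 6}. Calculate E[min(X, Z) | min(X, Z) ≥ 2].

41/15

P(min(X, Z) ≥ 2) = 5/8.
Summing min(X,Z)·P(x,y) over outcomes with min(X, Z) ≥ 2 gives 41/24.
E[min(X, Z) | min(X, Z) ≥ 2] = (41/24) / (5/8) = 41/15.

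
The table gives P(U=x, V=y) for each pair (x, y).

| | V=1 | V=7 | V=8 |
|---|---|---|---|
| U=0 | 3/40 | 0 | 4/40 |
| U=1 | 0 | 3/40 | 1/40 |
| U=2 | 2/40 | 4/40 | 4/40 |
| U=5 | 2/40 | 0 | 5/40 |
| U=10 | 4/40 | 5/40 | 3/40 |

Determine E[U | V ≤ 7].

P(V ≤ 7) = 23/40.
Σ U·P over the event = 0·(3/40) + 1·(3/40) + 2·(2/40) + 2·(4/40) + 5·(2/40) + 10·(4/40) + 10·(5/40) = 23/8.
E[U | V ≤ 7] = (23/8) / (23/40) = 5.

5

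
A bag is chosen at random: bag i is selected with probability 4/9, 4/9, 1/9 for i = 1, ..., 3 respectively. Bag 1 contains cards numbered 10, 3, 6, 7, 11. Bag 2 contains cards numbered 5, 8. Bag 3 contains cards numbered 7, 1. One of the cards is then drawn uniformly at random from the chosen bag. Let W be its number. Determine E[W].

E[W | bag 1] = (10+3+6+7+11)/5 = 37/5.
E[W | bag 2] = (5+8)/2 = 13/2.
E[W | bag 3] = (7+1)/2 = 4.
E[W] = (4/9)·(37/5) + (4/9)·(13/2) + (1/9)·(4) = 298/45.

298/45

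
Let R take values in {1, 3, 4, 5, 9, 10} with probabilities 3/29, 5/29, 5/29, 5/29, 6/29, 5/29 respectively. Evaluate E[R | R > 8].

P(R > 8) = 11/29.
Σ over the event: 9·6/29 + 10·5/29 = 104/29.
E[R | R > 8] = (104/29) / (11/29) = 104/11.

104/11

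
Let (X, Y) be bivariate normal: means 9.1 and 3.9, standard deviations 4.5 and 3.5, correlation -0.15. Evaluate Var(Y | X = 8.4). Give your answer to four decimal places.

The conditional variance in a bivariate normal is σ_Y²(1 − ρ²), independent of x.
Var(Y | X=8.4) = (3.5)²·(1 − (-0.15)²) = 12.25·0.9775 = 11.9744.

11.9744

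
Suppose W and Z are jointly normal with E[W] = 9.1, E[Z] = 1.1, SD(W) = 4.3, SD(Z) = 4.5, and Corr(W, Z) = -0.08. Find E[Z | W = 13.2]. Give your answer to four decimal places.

0.7567

For a bivariate normal, E[Z | W=x] = μ_Z + ρ·(σ_Z/σ_W)·(x − μ_W).
E[Z | W=13.2] = 1.1 + (-0.08)·(4.5/4.3)·(13.2 − (9.1)) = 1.1 + (-0.083721)·(4.1) = 0.7567.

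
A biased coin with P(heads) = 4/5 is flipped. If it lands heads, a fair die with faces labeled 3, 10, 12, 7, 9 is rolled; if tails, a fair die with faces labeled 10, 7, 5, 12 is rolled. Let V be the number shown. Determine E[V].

413/50

E[V | heads] = (3+10+12+7+9)/5 = 41/5.
E[V | tails] = (10+7+5+12)/4 = 17/2.
E[V] = (4/5)·(41/5) + (1/5)·(17/2) = 413/50.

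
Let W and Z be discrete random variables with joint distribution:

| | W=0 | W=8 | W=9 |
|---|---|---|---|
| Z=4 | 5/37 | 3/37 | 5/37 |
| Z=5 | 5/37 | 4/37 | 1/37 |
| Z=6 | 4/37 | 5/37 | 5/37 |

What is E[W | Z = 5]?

P(Z = 5) = 10/37.
Σ W·P over the event = 0·(5/37) + 8·(4/37) + 9·(1/37) = 41/37.
E[W | Z = 5] = (41/37) / (10/37) = 41/10.

41/10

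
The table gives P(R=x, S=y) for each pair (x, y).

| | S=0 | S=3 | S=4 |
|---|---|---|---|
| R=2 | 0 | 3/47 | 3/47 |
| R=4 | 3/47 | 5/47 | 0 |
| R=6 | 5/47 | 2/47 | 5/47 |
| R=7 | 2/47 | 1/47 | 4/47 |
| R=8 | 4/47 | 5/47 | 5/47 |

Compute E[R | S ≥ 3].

63/11

P(S ≥ 3) = 33/47.
Summing R·P(R=x,S=y) over the conditioning event gives 189/47.
E[R | S ≥ 3] = (189/47) / (33/47) = 63/11.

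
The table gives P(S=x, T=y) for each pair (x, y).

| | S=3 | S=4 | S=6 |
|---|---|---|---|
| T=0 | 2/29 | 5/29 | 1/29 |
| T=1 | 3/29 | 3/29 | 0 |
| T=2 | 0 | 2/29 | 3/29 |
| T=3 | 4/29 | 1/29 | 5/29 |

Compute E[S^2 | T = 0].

67/4

P(T = 0) = 8/29.
Σ S^2·P over the event = 9·(2/29) + 16·(5/29) + 36·(1/29) = 134/29.
E[S^2 | T = 0] = (134/29) / (8/29) = 67/4.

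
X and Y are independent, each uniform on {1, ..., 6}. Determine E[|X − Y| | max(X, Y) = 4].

Outcomes with max(X, Y) = 4: (1,4), (2,4), (3,4), (4,1), (4,2), (4,3), (4,4), each with probability 1/36.
E[|X − Y| | max(X, Y) = 4] = (3 + 2 + 1 + 3 + 2 + 1 + 0) / 7 = 12/7.

12/7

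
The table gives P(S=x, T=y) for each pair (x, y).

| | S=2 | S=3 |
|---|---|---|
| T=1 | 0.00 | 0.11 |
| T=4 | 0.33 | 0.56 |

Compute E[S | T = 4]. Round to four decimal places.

2.6292

P(T = 4) = 0.89.
Σ S·P over the event = 2·(0.33) + 3·(0.56) = 2.34.
E[S | T = 4] = (2.34) / (0.89) = 2.6292.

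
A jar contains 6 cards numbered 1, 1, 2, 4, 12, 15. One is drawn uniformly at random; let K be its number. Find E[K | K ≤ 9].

P(K ≤ 9) = 2/3.
Σ over the event: 1·1/3 + 2·1/6 + 4·1/6 = 4/3.
E[K | K ≤ 9] = (4/3) / (2/3) = 2.

2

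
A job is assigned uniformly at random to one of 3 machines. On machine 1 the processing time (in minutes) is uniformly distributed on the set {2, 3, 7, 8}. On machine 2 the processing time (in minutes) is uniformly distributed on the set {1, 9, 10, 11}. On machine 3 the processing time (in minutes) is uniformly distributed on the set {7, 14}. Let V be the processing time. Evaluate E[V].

31/4

E[V | machine 1] = (2+3+7+8)/4 = 5.
E[V | machine 2] = (1+9+10+11)/4 = 31/4.
E[V | machine 3] = (7+14)/2 = 21/2.
By the law of total expectation,
E[V] = (1/3)·(5) + (1/3)·(31/4) + (1/3)·(21/2) = 31/4.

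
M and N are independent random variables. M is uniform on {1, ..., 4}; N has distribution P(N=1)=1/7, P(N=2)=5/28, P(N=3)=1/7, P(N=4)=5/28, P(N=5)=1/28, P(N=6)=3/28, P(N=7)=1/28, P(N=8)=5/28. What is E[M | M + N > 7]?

P(M + N > 7) = 5/14.
Summing M·P(x,y) over outcomes with M + N > 7 gives 57/56.
E[M | M + N > 7] = (57/56) / (5/14) = 57/20.

57/20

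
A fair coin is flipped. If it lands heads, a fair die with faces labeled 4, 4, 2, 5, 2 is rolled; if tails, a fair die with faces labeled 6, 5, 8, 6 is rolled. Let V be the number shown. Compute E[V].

193/40

E[V | heads] = (4+4+2+5+2)/5 = 17/5.
E[V | tails] = (6+5+8+6)/4 = 25/4.
By the law of total expectation,
E[V] = (1/2)·(17/5) + (1/2)·(25/4) = 193/40.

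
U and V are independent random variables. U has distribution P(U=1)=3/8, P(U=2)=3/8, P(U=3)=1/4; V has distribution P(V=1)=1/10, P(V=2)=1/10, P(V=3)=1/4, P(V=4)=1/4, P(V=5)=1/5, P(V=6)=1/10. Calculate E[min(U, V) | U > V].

9/7

P(U > V) = 7/80.
Summing min(U,V)·P(x,y) over outcomes with U > V gives 9/80.
E[min(U, V) | U > V] = (9/80) / (7/80) = 9/7.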